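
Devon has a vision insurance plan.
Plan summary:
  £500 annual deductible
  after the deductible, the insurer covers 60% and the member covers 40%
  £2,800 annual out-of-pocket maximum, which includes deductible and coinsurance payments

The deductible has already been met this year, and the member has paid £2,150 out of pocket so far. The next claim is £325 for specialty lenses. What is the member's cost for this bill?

The deductible is already satisfied, so the full bill goes to coinsurance.
Coinsurance: £325 × 40% = £130.
Total out-of-pocket so far would be £2,150 + £130 = £2,280, below the £2,800 cap — no reduction.

£130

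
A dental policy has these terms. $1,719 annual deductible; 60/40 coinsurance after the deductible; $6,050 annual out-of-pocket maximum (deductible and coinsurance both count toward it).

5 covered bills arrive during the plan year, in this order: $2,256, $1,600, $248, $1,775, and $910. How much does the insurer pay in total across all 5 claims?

Claim 1 — $2,256: $1,719 to deductible, leaving $537; patient's 40% is $214.80. Patient owes $1,933.80 (running OOP $1,933.80). Plan pays $2,256 − $1,933.80 = $322.20.
Claim 2 — $1,600: deductible already satisfied, so patient's share is 40% × $1,600 = $640. Patient owes $640 (running OOP $2,573.80). Insurer: $1,600 − $640 = $960.
Claim 3 — $248: 40% coinsurance on $248 = $99.20. Patient owes $99.20 (running OOP $2,673). Plan pays $248 − $99.20 = $148.80.
Claim 4 — $1,775: deductible already satisfied, so patient's share is 40% × $1,775 = $710. Cost to patient: $710. OOP to date $3,383. Plan pays $1,775 − $710 = $1,065.
Claim 5 — $910: deductible met; 40% of $910 = $364. Cost to patient: $364. OOP to date $3,747. Insurer: $910 − $364 = $546.
Insurer total: $322.20 + $960 + $148.80 + $1,065 + $546 = $3,042.

$3,042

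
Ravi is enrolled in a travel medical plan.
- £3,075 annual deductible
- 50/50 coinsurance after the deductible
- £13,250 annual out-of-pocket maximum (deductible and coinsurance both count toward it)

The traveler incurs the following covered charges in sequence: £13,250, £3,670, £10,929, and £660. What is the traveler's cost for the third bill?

£3,252.50

Claim 1 — £13,250: deductible takes £3,075, £10,175 remains; traveler's 50% is £5,087.50. Traveler owes £8,162.50 (running OOP £8,162.50).
Claim 2 — £3,670: 50% coinsurance on £3,670 = £1,835. Cost to traveler: £1,835. OOP to date £9,997.50.
Claim 3 — £10,929: deductible met; 50% of £10,929 = £5,464.50. Adding that to £9,997.50 gives £15,462, past the £13,250 cap; traveler pays only £13,250 − £9,997.50 = £3,252.50.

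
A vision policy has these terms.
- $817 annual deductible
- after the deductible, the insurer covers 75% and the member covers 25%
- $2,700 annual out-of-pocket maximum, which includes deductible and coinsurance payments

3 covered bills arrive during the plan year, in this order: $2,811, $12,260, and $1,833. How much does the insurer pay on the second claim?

Bill 1, $2,811: $817 finishes the deductible; $1,994 goes to coinsurance; coinsurance $1,994 × 25% = $498.50. Member pays $1,315.50; OOP now $1,315.50. Plan pays $2,811 − $1,315.50 = $1,495.50.
Bill 2, $12,260: 25% coinsurance on $12,260 = $3,065. OOP would hit $4,380.50 > $2,700, so the cap limits the member to $2,700 − $1,315.50 = $1,384.50. Insurer: $12,260 − $1,384.50 = $10,875.50.

$10,875.50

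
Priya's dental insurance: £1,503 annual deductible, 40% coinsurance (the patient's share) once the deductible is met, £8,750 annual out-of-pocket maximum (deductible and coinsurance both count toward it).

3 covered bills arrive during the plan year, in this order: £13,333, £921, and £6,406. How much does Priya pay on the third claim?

Claim 1 (£13,333): deductible takes £1,503, £11,830 remains; 40% of £11,830 = £4,732. Cost to patient: £6,235. OOP to date £6,235.
Claim 2 (£921): deductible met; 40% of £921 = £368.40. Cost to patient: £368.40. OOP to date £6,603.40.
Claim 3 (£6,406): deductible already satisfied, so patient's share is 40% × £6,406 = £2,562.40. OOP would hit £9,165.80 > £8,750, so the cap limits the patient to £8,750 − £6,603.40 = £2,146.60.

£2,146.60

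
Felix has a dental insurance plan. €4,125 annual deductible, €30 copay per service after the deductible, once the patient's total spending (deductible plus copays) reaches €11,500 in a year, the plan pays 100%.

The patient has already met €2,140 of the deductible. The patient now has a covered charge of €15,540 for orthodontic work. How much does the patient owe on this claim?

€2,015

Remaining deductible: €4,125 − €2,140 = €1,985.
After the €1,985 deductible portion, €15,540 − €1,985 = €13,555 is subject to the copay.
Copay on this service: €30.
So the patient owes €1,985 + €30 = €2,015 before any cap.
Year-to-date out-of-pocket becomes €2,140 + €2,015 = €4,155, still under the €11,500 maximum, so no cap applies.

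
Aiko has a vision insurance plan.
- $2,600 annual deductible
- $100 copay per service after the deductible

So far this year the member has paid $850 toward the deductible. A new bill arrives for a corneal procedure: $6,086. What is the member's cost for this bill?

$1,850

Remaining deductible: $2,600 − $850 = $1,750.
After the $1,750 deductible portion, $6,086 − $1,750 = $4,336 is subject to the copay.
Copay on this service: $100.
So the member owes $1,750 + $100 = $1,850.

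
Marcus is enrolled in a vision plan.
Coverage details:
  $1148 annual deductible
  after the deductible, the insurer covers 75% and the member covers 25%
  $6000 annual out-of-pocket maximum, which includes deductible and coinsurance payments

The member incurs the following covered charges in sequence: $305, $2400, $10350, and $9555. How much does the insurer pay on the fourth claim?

Bill 1, $305: all of it applies to the deductible. Cost to member: $305. OOP to date $305. Plan pays $305 − $305 = $0.
Bill 2, $2400: $843 finishes the deductible; $1557 goes to coinsurance; coinsurance $1557 × 25% = $389.25. Cost to member: $1232.25. OOP to date $1537.25. Plan pays $2400 − $1232.25 = $1167.75.
Bill 3, $10350: 25% coinsurance on $10350 = $2587.50. Cost to member: $2587.50. OOP to date $4124.75. Insurer: $10350 − $2587.50 = $7762.50.
Bill 4, $9555: deductible already satisfied, so member's share is 25% × $9555 = $2388.75. That would push OOP to $6513.50, over the $6000 cap, so member pays $6000 − $4124.75 = $1875.25. Plan pays $9555 − $1875.25 = $7679.75.

$7679.75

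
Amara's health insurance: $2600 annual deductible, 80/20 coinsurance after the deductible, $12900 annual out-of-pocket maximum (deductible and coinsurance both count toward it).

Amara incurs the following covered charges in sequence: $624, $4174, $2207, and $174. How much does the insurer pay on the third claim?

$1765.60

#1 ($624): entire amount goes to the deductible. Patient owes $624 (running OOP $624). Insurer: $624 − $624 = $0.
#2 ($4174): $1976 to deductible, leaving $2198; 20% of $2198 = $439.60. Patient owes $2415.60 (running OOP $3039.60). Insurer: $4174 − $2415.60 = $1758.40.
#3 ($2207): deductible met; 20% of $2207 = $441.40. Cost to patient: $441.40. OOP to date $3481. Insurer: $2207 − $441.40 = $1765.60.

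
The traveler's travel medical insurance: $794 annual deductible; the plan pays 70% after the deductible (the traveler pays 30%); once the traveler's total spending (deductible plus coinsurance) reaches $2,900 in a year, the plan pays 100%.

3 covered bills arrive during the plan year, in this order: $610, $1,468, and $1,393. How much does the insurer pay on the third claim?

Claim 1 ($610): entire amount goes to the deductible. Traveler pays $610; OOP now $610. Insurer: $610 − $610 = $0.
Claim 2 ($1,468): $184 finishes the deductible; $1,284 goes to coinsurance; traveler's 30% is $385.20. Traveler owes $569.20 (running OOP $1,179.20). Insurer: $1,468 − $569.20 = $898.80.
Claim 3 ($1,393): deductible already satisfied, so traveler's share is 30% × $1,393 = $417.90. Cost to traveler: $417.90. OOP to date $1,597.10. Insurer: $1,393 − $417.90 = $975.10.

$975.10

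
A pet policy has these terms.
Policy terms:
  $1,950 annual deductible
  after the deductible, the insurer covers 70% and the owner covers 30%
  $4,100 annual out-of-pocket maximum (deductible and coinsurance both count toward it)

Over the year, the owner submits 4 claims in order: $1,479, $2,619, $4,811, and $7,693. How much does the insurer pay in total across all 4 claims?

#1 ($1,479): all of it applies to the deductible. Cost to owner: $1,479. OOP to date $1,479. Plan pays $1,479 − $1,479 = $0.
#2 ($2,619): $471 to deductible, leaving $2,148; coinsurance $2,148 × 30% = $644.40. Cost to owner: $1,115.40. OOP to date $2,594.40. Plan pays $2,619 − $1,115.40 = $1,503.60.
#3 ($4,811): deductible already satisfied, so owner's share is 30% × $4,811 = $1,443.30. Cost to owner: $1,443.30. OOP to date $4,037.70. Insurer: $4,811 − $1,443.30 = $3,367.70.
#4 ($7,693): deductible already satisfied, so owner's share is 30% × $7,693 = $2,307.90. Adding that to $4,037.70 gives $6,345.60, past the $4,100 cap; owner pays only $4,100 − $4,037.70 = $62.30. Plan pays $7,693 − $62.30 = $7,630.70.
Insurer total: $0 + $1,503.60 + $3,367.70 + $7,630.70 = $12,502.

$12,502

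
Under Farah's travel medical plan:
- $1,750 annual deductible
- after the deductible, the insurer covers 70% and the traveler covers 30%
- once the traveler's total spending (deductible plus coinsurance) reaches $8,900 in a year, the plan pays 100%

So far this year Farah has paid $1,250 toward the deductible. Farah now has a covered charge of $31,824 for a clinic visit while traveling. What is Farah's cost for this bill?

$7,650

$1,250 of the $1,750 deductible is already met, leaving $500.
The remaining $31,324 (= $31,824 − $500) moves to coinsurance.
30% of $31,324 = $9,397.20 falls to the traveler.
So the traveler owes $500 + $9,397.20 = $9,897.20 before any cap.
Adding $9,897.20 to the $1,250 already spent would give $11,147.20, which exceeds the $8,900 cap; the traveler pays just $8,900 − $1,250 = $7,650.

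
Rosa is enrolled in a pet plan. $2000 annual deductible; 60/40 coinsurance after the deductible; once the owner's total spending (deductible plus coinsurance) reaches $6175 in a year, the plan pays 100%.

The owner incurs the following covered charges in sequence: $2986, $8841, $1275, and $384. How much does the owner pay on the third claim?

$244.20

Claim 1 ($2986): $2000 finishes the deductible; $986 goes to coinsurance; owner's 40% is $394.40. Cost to owner: $2394.40. OOP to date $2394.40.
Claim 2 ($8841): deductible already satisfied, so owner's share is 40% × $8841 = $3536.40. Cost to owner: $3536.40. OOP to date $5930.80.
Claim 3 ($1275): 40% coinsurance on $1275 = $510. That would push OOP to $6440.80, over the $6175 cap, so owner pays $6175 − $5930.80 = $244.20.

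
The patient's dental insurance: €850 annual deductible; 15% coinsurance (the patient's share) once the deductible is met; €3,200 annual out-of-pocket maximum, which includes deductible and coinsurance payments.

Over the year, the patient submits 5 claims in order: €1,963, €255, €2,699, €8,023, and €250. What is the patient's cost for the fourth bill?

€1,203.45

#1 (€1,963): €850 finishes the deductible; €1,113 goes to coinsurance; coinsurance €1,113 × 15% = €166.95. Cost to patient: €1,016.95. OOP to date €1,016.95.
#2 (€255): deductible met; 15% of €255 = €38.25. Patient owes €38.25 (running OOP €1,055.20).
#3 (€2,699): deductible met; 15% of €2,699 = €404.85. Patient owes €404.85 (running OOP €1,460.05).
#4 (€8,023): deductible already satisfied, so patient's share is 15% × €8,023 = €1,203.45. Patient owes €1,203.45 (running OOP €2,663.50).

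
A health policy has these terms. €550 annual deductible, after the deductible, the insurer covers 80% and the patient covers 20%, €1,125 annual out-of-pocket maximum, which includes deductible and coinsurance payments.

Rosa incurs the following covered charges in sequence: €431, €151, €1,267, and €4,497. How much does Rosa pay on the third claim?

Claim 1 (€431): fully absorbed by the deductible. Patient owes €431 (running OOP €431).
Claim 2 (€151): deductible takes €119, €32 remains; patient's 20% is €6.40. Patient pays €125.40; OOP now €556.40.
Claim 3 (€1,267): deductible already satisfied, so patient's share is 20% × €1,267 = €253.40. Patient owes €253.40 (running OOP €809.80).

€253.40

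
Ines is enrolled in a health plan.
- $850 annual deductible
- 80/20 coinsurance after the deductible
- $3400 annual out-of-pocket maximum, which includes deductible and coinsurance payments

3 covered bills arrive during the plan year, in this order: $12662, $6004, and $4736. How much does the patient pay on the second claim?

Bill 1, $12662: deductible takes $850, $11812 remains; coinsurance $11812 × 20% = $2362.40. Patient owes $3212.40 (running OOP $3212.40).
Bill 2, $6004: deductible already satisfied, so patient's share is 20% × $6004 = $1200.80. Adding that to $3212.40 gives $4413.20, past the $3400 cap; patient pays only $3400 − $3212.40 = $187.60.

$187.60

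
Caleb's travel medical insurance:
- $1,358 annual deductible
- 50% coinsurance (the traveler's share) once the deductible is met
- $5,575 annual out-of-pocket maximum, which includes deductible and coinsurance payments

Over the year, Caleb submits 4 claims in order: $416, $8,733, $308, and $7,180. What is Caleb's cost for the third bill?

$154

Claim 1 — $416: fully absorbed by the deductible. Cost to traveler: $416. OOP to date $416.
Claim 2 — $8,733: deductible takes $942, $7,791 remains; 50% of $7,791 = $3,895.50. Traveler pays $4,837.50; OOP now $5,253.50.
Claim 3 — $308: deductible already satisfied, so traveler's share is 50% × $308 = $154. Traveler owes $154 (running OOP $5,407.50).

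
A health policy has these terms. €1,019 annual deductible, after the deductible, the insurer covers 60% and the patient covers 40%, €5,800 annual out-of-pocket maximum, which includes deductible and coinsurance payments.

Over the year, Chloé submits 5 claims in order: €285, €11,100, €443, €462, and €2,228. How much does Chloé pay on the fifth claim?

#1 (€285): all of it applies to the deductible. Patient pays €285; OOP now €285.
#2 (€11,100): €734 finishes the deductible; €10,366 goes to coinsurance; patient's 40% is €4,146.40. Patient pays €4,880.40; OOP now €5,165.40.
#3 (€443): deductible already satisfied, so patient's share is 40% × €443 = €177.20. Cost to patient: €177.20. OOP to date €5,342.60.
#4 (€462): deductible met; 40% of €462 = €184.80. Patient pays €184.80; OOP now €5,527.40.
#5 (€2,228): deductible already satisfied, so patient's share is 40% × €2,228 = €891.20. OOP would hit €6,418.60 > €5,800, so the cap limits the patient to €5,800 − €5,527.40 = €272.60.

€272.60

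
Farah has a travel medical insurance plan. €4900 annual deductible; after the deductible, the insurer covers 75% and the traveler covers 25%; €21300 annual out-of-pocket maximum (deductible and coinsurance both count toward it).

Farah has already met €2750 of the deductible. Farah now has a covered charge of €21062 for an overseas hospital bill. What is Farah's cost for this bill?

€2750 of the €4900 deductible is already met, leaving €2150.
After the €2150 deductible portion, €21062 − €2150 = €18912 is subject to coinsurance.
Coinsurance: €18912 × 25% = €4728.
That puts the traveler's cost at €2150 + €4728 = €6878 before any cap.
Total out-of-pocket so far would be €2750 + €6878 = €9628, below the €21300 cap — no reduction.

€6878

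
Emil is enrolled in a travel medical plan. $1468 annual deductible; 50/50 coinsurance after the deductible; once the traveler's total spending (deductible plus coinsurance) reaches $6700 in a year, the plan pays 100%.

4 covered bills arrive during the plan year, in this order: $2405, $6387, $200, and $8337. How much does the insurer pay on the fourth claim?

Claim 1 — $2405: deductible takes $1468, $937 remains; 50% of $937 = $468.50. Traveler owes $1936.50 (running OOP $1936.50). Insurer: $2405 − $1936.50 = $468.50.
Claim 2 — $6387: deductible already satisfied, so traveler's share is 50% × $6387 = $3193.50. Traveler owes $3193.50 (running OOP $5130). Insurer: $6387 − $3193.50 = $3193.50.
Claim 3 — $200: 50% coinsurance on $200 = $100. Traveler owes $100 (running OOP $5230). Insurer: $200 − $100 = $100.
Claim 4 — $8337: deductible already satisfied, so traveler's share is 50% × $8337 = $4168.50. Adding that to $5230 gives $9398.50, past the $6700 cap; traveler pays only $6700 − $5230 = $1470. Plan pays $8337 − $1470 = $6867.

$6867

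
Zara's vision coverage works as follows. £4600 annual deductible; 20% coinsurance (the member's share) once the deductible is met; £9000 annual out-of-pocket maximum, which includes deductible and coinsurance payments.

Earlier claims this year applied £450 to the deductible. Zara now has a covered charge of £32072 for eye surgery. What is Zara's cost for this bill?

Deductible still to meet: £4600 − £450 = £4150.
That leaves £32072 − £4150 = £27922 for coinsurance.
20% of £27922 = £5584.40 falls to the member.
So the member owes £4150 + £5584.40 = £9734.40 before any cap.
That would bring total out-of-pocket to £10184.40, past the £9000 cap. The member is capped at £9000 − £450 = £8550 on this claim.

£8550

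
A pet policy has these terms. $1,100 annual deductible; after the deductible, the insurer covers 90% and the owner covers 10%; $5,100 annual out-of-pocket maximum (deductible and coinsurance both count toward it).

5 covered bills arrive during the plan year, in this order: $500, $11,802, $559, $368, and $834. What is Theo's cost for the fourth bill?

Claim 1 — $500: all of it applies to the deductible. Cost to owner: $500. OOP to date $500.
Claim 2 — $11,802: $600 to deductible, leaving $11,202; owner's 10% is $1,120.20. Owner pays $1,720.20; OOP now $2,220.20.
Claim 3 — $559: 10% coinsurance on $559 = $55.90. Cost to owner: $55.90. OOP to date $2,276.10.
Claim 4 — $368: 10% coinsurance on $368 = $36.80. Owner pays $36.80; OOP now $2,312.90.

$36.80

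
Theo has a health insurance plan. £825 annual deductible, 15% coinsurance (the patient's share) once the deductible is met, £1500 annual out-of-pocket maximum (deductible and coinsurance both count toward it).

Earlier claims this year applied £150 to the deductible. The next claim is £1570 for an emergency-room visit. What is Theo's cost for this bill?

£150 of the £825 deductible is already met, leaving £675.
That leaves £1570 − £675 = £895 for coinsurance.
Patient's 15% share of £895 is £134.25.
So the patient owes £675 + £134.25 = £809.25 before any cap.
Year-to-date out-of-pocket becomes £150 + £809.25 = £959.25, still under the £1500 maximum, so no cap applies.

£809.25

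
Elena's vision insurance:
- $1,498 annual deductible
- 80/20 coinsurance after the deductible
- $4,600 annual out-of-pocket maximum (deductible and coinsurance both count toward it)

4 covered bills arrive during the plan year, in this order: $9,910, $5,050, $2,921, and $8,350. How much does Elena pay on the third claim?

$409.60

#1 ($9,910): $1,498 to deductible, leaving $8,412; 20% of $8,412 = $1,682.40. Member pays $3,180.40; OOP now $3,180.40.
#2 ($5,050): deductible already satisfied, so member's share is 20% × $5,050 = $1,010. Member pays $1,010; OOP now $4,190.40.
#3 ($2,921): deductible met; 20% of $2,921 = $584.20. Adding that to $4,190.40 gives $4,774.60, past the $4,600 cap; member pays only $4,600 − $4,190.40 = $409.60.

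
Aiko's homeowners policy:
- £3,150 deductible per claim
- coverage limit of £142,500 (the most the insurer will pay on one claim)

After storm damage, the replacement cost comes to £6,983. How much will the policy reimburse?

£3,833

Less the £3,150 deductible: £6,983 − £3,150 = £3,833.
That's under the £142,500 cap, so the insurer reimburses the full £3,833.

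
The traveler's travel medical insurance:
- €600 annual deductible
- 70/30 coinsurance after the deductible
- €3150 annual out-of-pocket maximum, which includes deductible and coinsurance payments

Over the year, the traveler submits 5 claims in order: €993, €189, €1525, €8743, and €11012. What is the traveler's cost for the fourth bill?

Claim 1 — €993: deductible takes €600, €393 remains; 30% of €393 = €117.90. Traveler pays €717.90; OOP now €717.90.
Claim 2 — €189: 30% coinsurance on €189 = €56.70. Traveler owes €56.70 (running OOP €774.60).
Claim 3 — €1525: deductible already satisfied, so traveler's share is 30% × €1525 = €457.50. Cost to traveler: €457.50. OOP to date €1232.10.
Claim 4 — €8743: deductible already satisfied, so traveler's share is 30% × €8743 = €2622.90. That would push OOP to €3855, over the €3150 cap, so traveler pays €3150 − €1232.10 = €1917.90.

€1917.90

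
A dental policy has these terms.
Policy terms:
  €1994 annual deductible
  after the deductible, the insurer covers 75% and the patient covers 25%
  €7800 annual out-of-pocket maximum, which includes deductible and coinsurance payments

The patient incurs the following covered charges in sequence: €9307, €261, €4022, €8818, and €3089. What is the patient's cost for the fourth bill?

€2204.50

Claim 1 — €9307: deductible takes €1994, €7313 remains; 25% of €7313 = €1828.25. Patient owes €3822.25 (running OOP €3822.25).
Claim 2 — €261: 25% coinsurance on €261 = €65.25. Cost to patient: €65.25. OOP to date €3887.50.
Claim 3 — €4022: deductible met; 25% of €4022 = €1005.50. Patient pays €1005.50; OOP now €4893.
Claim 4 — €8818: 25% coinsurance on €8818 = €2204.50. Patient owes €2204.50 (running OOP €7097.50).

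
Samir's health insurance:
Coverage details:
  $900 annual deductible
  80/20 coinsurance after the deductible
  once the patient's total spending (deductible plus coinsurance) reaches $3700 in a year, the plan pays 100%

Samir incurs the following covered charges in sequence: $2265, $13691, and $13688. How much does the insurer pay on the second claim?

$11164

Claim 1 ($2265): deductible takes $900, $1365 remains; patient's 20% is $273. Patient pays $1173; OOP now $1173. Insurer: $2265 − $1173 = $1092.
Claim 2 ($13691): 20% coinsurance on $13691 = $2738.20. Adding that to $1173 gives $3911.20, past the $3700 cap; patient pays only $3700 − $1173 = $2527. Insurer: $13691 − $2527 = $11164.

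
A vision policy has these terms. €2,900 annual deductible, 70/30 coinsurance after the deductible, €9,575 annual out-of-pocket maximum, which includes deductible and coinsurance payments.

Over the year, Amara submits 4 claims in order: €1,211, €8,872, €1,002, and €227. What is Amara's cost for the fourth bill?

€68.10

Bill 1, €1,211: entire amount goes to the deductible. Cost to member: €1,211. OOP to date €1,211.
Bill 2, €8,872: €1,689 to deductible, leaving €7,183; coinsurance €7,183 × 30% = €2,154.90. Cost to member: €3,843.90. OOP to date €5,054.90.
Bill 3, €1,002: deductible already satisfied, so member's share is 30% × €1,002 = €300.60. Member pays €300.60; OOP now €5,355.50.
Bill 4, €227: deductible met; 30% of €227 = €68.10. Member pays €68.10; OOP now €5,423.60.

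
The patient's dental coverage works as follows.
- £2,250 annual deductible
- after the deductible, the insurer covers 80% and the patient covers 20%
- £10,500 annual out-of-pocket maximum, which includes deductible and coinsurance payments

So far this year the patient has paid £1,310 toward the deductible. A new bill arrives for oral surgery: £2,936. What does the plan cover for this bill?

£1,596.80

Deductible still to meet: £2,250 − £1,310 = £940.
The remaining £1,996 (= £2,936 − £940) moves to coinsurance.
Coinsurance: £1,996 × 20% = £399.20.
Patient responsibility before any cap: £940 + £399.20 = £1,339.20.
Total out-of-pocket so far would be £1,310 + £1,339.20 = £2,649.20, below the £10,500 cap — no reduction.
Insurer pays the balance: £2,936 − £1,339.20 = £1,596.80.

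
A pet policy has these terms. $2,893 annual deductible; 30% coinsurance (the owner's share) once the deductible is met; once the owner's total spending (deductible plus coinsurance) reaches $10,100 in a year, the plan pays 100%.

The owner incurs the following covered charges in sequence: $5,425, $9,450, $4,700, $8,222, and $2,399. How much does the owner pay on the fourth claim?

Bill 1, $5,425: $2,893 finishes the deductible; $2,532 goes to coinsurance; coinsurance $2,532 × 30% = $759.60. Owner pays $3,652.60; OOP now $3,652.60.
Bill 2, $9,450: deductible already satisfied, so owner's share is 30% × $9,450 = $2,835. Owner pays $2,835; OOP now $6,487.60.
Bill 3, $4,700: deductible met; 30% of $4,700 = $1,410. Cost to owner: $1,410. OOP to date $7,897.60.
Bill 4, $8,222: 30% coinsurance on $8,222 = $2,466.60. That would push OOP to $10,364.20, over the $10,100 cap, so owner pays $10,100 − $7,897.60 = $2,202.40.

$2,202.40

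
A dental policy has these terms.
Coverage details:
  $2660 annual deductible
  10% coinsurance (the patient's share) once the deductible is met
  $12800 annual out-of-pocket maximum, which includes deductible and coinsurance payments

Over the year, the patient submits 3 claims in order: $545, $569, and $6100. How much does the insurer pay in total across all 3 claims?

Bill 1, $545: entire amount goes to the deductible. Patient owes $545 (running OOP $545). Insurer: $545 − $545 = $0.
Bill 2, $569: entire amount goes to the deductible. Patient owes $569 (running OOP $1114). Plan pays $569 − $569 = $0.
Bill 3, $6100: $1546 finishes the deductible; $4554 goes to coinsurance; 10% of $4554 = $455.40. Patient owes $2001.40 (running OOP $3115.40). Insurer: $6100 − $2001.40 = $4098.60.
Insurer total = bills − patient's total = $7214 − $3115.40 = $4098.60.

$4098.60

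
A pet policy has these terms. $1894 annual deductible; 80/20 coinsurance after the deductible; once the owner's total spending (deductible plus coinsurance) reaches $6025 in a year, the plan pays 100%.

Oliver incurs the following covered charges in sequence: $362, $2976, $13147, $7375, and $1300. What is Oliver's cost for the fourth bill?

Claim 1 — $362: entire amount goes to the deductible. Owner pays $362; OOP now $362.
Claim 2 — $2976: $1532 to deductible, leaving $1444; owner's 20% is $288.80. Owner owes $1820.80 (running OOP $2182.80).
Claim 3 — $13147: 20% coinsurance on $13147 = $2629.40. Owner owes $2629.40 (running OOP $4812.20).
Claim 4 — $7375: deductible met; 20% of $7375 = $1475. That would push OOP to $6287.20, over the $6025 cap, so owner pays $6025 − $4812.20 = $1212.80.

$1212.80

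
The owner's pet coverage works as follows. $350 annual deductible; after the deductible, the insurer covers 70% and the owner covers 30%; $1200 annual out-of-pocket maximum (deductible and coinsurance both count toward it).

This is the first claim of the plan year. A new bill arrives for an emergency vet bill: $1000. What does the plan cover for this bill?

The full $350 deductible is still open; $350 of this bill applies to it.
The remaining $650 (= $1000 − $350) moves to coinsurance.
30% of $650 = $195 falls to the owner.
So the owner owes $350 + $195 = $545 before any cap.
Total out-of-pocket so far would be $0 + $545 = $545, below the $1200 cap — no reduction.
Insurer pays the balance: $1000 − $545 = $455.

$455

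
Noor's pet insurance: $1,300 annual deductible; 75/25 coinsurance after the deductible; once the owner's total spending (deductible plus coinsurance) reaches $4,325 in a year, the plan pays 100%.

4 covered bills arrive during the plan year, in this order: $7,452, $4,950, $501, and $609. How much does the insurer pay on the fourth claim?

$484.75

Claim 1 — $7,452: deductible takes $1,300, $6,152 remains; 25% of $6,152 = $1,538. Cost to owner: $2,838. OOP to date $2,838. Insurer: $7,452 − $2,838 = $4,614.
Claim 2 — $4,950: deductible already satisfied, so owner's share is 25% × $4,950 = $1,237.50. Owner pays $1,237.50; OOP now $4,075.50. Insurer: $4,950 − $1,237.50 = $3,712.50.
Claim 3 — $501: deductible already satisfied, so owner's share is 25% × $501 = $125.25. Owner owes $125.25 (running OOP $4,200.75). Plan pays $501 − $125.25 = $375.75.
Claim 4 — $609: deductible met; 25% of $609 = $152.25. OOP would hit $4,353 > $4,325, so the cap limits the owner to $4,325 − $4,200.75 = $124.25. Insurer: $609 − $124.25 = $484.75.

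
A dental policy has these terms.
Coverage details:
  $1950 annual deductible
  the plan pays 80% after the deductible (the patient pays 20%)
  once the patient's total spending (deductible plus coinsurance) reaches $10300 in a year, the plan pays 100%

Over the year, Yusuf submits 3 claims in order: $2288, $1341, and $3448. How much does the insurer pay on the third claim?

#1 ($2288): deductible takes $1950, $338 remains; 20% of $338 = $67.60. Patient pays $2017.60; OOP now $2017.60. Plan pays $2288 − $2017.60 = $270.40.
#2 ($1341): deductible already satisfied, so patient's share is 20% × $1341 = $268.20. Cost to patient: $268.20. OOP to date $2285.80. Plan pays $1341 − $268.20 = $1072.80.
#3 ($3448): deductible met; 20% of $3448 = $689.60. Patient pays $689.60; OOP now $2975.40. Insurer: $3448 − $689.60 = $2758.40.

$2758.40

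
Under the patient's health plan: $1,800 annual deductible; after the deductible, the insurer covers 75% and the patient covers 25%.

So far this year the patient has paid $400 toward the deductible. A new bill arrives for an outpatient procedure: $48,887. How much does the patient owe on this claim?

Deductible still to meet: $1,800 − $400 = $1,400.
That leaves $48,887 − $1,400 = $47,487 for coinsurance.
Coinsurance: $47,487 × 25% = $11,871.75.
So the patient owes $1,400 + $11,871.75 = $13,271.75.

$13,271.75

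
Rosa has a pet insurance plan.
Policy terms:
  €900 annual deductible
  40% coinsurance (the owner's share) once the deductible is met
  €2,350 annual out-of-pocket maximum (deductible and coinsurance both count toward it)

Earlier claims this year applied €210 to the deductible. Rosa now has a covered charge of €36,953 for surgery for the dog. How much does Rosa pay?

Deductible still to meet: €900 − €210 = €690.
After the €690 deductible portion, €36,953 − €690 = €36,263 is subject to coinsurance.
40% of €36,263 = €14,505.20 falls to the owner.
That puts the owner's cost at €690 + €14,505.20 = €15,195.20 before any cap.
Year-to-date out-of-pocket would reach €210 + €15,195.20 = €15,405.20, above the €2,350 maximum, so the owner pays only €2,350 − €210 = €2,140.

€2,140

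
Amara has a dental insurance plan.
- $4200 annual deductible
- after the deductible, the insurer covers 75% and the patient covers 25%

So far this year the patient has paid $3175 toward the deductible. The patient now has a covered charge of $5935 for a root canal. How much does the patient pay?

$3175 of the $4200 deductible is already met, leaving $1025.
The remaining $4910 (= $5935 − $1025) moves to coinsurance.
Coinsurance: $4910 × 25% = $1227.50.
That puts the patient's cost at $1025 + $1227.50 = $2252.50.

$2252.50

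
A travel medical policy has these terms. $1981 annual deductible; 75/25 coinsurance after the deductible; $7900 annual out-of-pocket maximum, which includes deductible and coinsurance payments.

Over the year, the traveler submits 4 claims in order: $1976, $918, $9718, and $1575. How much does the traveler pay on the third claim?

#1 ($1976): all of it applies to the deductible. Traveler owes $1976 (running OOP $1976).
#2 ($918): $5 finishes the deductible; $913 goes to coinsurance; traveler's 25% is $228.25. Cost to traveler: $233.25. OOP to date $2209.25.
#3 ($9718): deductible already satisfied, so traveler's share is 25% × $9718 = $2429.50. Traveler owes $2429.50 (running OOP $4638.75).

$2429.50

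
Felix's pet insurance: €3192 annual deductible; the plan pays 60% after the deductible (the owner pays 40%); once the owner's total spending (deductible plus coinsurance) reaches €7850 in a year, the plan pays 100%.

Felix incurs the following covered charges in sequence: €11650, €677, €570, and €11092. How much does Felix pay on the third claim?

€228

Claim 1 (€11650): deductible takes €3192, €8458 remains; coinsurance €8458 × 40% = €3383.20. Cost to owner: €6575.20. OOP to date €6575.20.
Claim 2 (€677): deductible met; 40% of €677 = €270.80. Owner pays €270.80; OOP now €6846.
Claim 3 (€570): deductible already satisfied, so owner's share is 40% × €570 = €228. Owner pays €228; OOP now €7074.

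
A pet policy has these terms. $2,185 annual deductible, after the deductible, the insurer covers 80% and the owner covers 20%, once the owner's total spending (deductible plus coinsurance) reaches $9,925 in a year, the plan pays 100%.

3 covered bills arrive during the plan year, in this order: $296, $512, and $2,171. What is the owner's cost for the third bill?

$1,535.80

Bill 1, $296: fully absorbed by the deductible. Owner pays $296; OOP now $296.
Bill 2, $512: entire amount goes to the deductible. Owner owes $512 (running OOP $808).
Bill 3, $2,171: deductible takes $1,377, $794 remains; coinsurance $794 × 20% = $158.80. Owner pays $1,535.80; OOP now $2,343.80.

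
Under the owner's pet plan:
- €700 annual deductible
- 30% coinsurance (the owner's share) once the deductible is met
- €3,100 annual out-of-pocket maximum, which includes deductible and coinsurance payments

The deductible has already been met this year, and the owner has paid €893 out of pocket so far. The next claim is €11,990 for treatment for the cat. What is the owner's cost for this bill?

€2,207

With the deductible met, the entire €11,990 is subject to coinsurance.
30% of €11,990 = €3,597 falls to the owner.
That would bring total out-of-pocket to €4,490, past the €3,100 cap. The owner is capped at €3,100 − €893 = €2,207 on this claim.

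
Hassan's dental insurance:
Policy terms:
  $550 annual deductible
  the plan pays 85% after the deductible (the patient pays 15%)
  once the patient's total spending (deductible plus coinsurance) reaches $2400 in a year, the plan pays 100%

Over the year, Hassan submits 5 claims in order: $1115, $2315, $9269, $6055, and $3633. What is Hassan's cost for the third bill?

#1 ($1115): $550 finishes the deductible; $565 goes to coinsurance; patient's 15% is $84.75. Cost to patient: $634.75. OOP to date $634.75.
#2 ($2315): deductible already satisfied, so patient's share is 15% × $2315 = $347.25. Patient owes $347.25 (running OOP $982).
#3 ($9269): deductible met; 15% of $9269 = $1390.35. Patient owes $1390.35 (running OOP $2372.35).

$1390.35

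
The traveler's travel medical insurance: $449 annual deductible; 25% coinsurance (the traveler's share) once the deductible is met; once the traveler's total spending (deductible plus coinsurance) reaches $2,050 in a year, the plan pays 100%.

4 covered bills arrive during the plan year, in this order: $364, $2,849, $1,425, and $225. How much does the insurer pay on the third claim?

Claim 1 ($364): all of it applies to the deductible. Cost to traveler: $364. OOP to date $364. Plan pays $364 − $364 = $0.
Claim 2 ($2,849): deductible takes $85, $2,764 remains; 25% of $2,764 = $691. Traveler owes $776 (running OOP $1,140). Insurer: $2,849 − $776 = $2,073.
Claim 3 ($1,425): 25% coinsurance on $1,425 = $356.25. Traveler pays $356.25; OOP now $1,496.25. Insurer: $1,425 − $356.25 = $1,068.75.

$1,068.75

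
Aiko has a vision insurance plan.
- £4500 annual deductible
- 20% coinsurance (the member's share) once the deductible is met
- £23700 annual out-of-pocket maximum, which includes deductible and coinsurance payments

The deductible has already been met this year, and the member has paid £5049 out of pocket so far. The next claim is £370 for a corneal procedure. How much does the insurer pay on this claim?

£296

The deductible is already satisfied, so the full bill goes to coinsurance.
20% of £370 = £74 falls to the member.
Total out-of-pocket so far would be £5049 + £74 = £5123, below the £23700 cap — no reduction.
The insurer covers the remainder: £370 − £74 = £296.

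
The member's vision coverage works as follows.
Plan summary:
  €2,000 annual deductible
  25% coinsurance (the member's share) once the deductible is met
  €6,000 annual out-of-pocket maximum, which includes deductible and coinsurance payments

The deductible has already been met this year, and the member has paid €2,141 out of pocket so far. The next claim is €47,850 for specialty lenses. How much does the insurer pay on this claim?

€43,991

With the deductible met, the entire €47,850 is subject to coinsurance.
Coinsurance: €47,850 × 25% = €11,962.50.
Year-to-date out-of-pocket would reach €2,141 + €11,962.50 = €14,103.50, above the €6,000 maximum, so the member pays only €6,000 − €2,141 = €3,859.
The insurer covers the remainder: €47,850 − €3,859 = €43,991.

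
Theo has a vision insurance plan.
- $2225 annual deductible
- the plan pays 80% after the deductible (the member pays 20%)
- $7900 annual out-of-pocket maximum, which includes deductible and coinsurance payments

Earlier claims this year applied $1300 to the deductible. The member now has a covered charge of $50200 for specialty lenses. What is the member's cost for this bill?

$6600

Deductible still to meet: $2225 − $1300 = $925.
The remaining $49275 (= $50200 − $925) moves to coinsurance.
20% of $49275 = $9855 falls to the member.
So the member owes $925 + $9855 = $10780 before any cap.
That would bring total out-of-pocket to $12080, past the $7900 cap. The member is capped at $7900 − $1300 = $6600 on this claim.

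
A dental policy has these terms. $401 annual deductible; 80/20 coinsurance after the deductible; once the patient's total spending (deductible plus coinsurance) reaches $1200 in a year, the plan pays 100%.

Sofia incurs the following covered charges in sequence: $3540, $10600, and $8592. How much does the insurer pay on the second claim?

Claim 1 ($3540): deductible takes $401, $3139 remains; 20% of $3139 = $627.80. Patient owes $1028.80 (running OOP $1028.80). Plan pays $3540 − $1028.80 = $2511.20.
Claim 2 ($10600): deductible already satisfied, so patient's share is 20% × $10600 = $2120. That would push OOP to $3148.80, over the $1200 cap, so patient pays $1200 − $1028.80 = $171.20. Insurer: $10600 − $171.20 = $10428.80.

$10428.80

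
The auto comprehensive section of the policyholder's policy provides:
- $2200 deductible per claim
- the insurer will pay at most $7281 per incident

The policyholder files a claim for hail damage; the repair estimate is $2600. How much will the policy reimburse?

Subtract the deductible: $2600 − $2200 = $400.
That's under the $7281 cap, so the insurer reimburses the full $400.

$400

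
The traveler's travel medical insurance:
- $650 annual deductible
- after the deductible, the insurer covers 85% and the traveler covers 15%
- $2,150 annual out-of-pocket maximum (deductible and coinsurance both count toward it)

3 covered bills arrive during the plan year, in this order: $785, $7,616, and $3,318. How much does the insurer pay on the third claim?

$2,980.65

#1 ($785): $650 to deductible, leaving $135; traveler's 15% is $20.25. Traveler owes $670.25 (running OOP $670.25). Insurer: $785 − $670.25 = $114.75.
#2 ($7,616): deductible already satisfied, so traveler's share is 15% × $7,616 = $1,142.40. Traveler owes $1,142.40 (running OOP $1,812.65). Plan pays $7,616 − $1,142.40 = $6,473.60.
#3 ($3,318): 15% coinsurance on $3,318 = $497.70. OOP would hit $2,310.35 > $2,150, so the cap limits the traveler to $2,150 − $1,812.65 = $337.35. Plan pays $3,318 − $337.35 = $2,980.65.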